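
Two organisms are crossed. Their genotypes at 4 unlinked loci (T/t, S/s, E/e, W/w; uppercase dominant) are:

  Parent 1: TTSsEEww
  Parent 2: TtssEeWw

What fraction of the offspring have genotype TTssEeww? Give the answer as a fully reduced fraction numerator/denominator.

TTSsEEww gametes: TSEw×8, TsEw×8
TtssEeWw gametes: TsEW×2, TsEw×2, TseW×2, Tsew×2, tsEW×2, tsEw×2, tseW×2, tsew×2
TTSsEEww×TtssEeWw grid (16·16=256): TTSsEEWw=16 TTSsEEww=16 TTSsEeWw=16 TTSsEeww=16 TTssEEWw=16 TTssEEww=16 TTssEeWw=16 TTssEeww=16 TtSsEEWw=16 TtSsEEww=16 TtSsEeWw=16 TtSsEeww=16 TtssEEWw=16 TtssEEww=16 TtssEeWw=16 TtssEeww=16
TTssEeww hits 16/256; gcd=16; 16÷16/256÷16 = 1/16

P(TTssEeww) = 1/16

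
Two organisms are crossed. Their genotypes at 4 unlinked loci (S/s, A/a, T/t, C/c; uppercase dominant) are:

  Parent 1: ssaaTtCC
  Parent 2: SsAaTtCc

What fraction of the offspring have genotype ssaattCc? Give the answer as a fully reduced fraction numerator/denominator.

P(ssaattCc) = 1/32

ssaaTtCC gametes: saTC×8, satC×8
SsAaTtCc gametes: SATC×1, SATc×1, SAtC×1, SAtc×1, SaTC×1, SaTc×1, SatC×1, Satc×1, sATC×1, sATc×1, sAtC×1, sAtc×1, saTC×1, saTc×1, satC×1, satc×1
ssaaTtCC×SsAaTtCc grid (16·16=256): SsAaTTCC=8 SsAaTTCc=8 SsAaTtCC=16 SsAaTtCc=16 SsAattCC=8 SsAattCc=8 SsaaTTCC=8 SsaaTTCc=8 SsaaTtCC=16 SsaaTtCc=16 SsaattCC=8 SsaattCc=8 ssAaTTCC=8 ssAaTTCc=8 ssAaTtCC=16 ssAaTtCc=16 ssAattCC=8 ssAattCc=8 ssaaTTCC=8 ssaaTTCc=8 ssaaTtCC=16 ssaaTtCc=16 ssaattCC=8 ssaattCc=8
ssaattCc hits 8/256; gcd=8; 8÷8/256÷8 = 1/32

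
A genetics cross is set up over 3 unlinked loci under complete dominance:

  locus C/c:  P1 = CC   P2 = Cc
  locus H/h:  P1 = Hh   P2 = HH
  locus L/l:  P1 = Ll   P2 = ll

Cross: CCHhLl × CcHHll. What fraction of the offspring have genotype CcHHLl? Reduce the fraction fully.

P(CcHHLl) = 1/8

CCHhLl gametes: CHL×2, CHl×2, ChL×2, Chl×2
CcHHll gametes: CHl×4, cHl×4
CCHhLl×CcHHll grid (8·8=64): CCHHLl=8 CCHHll=8 CCHhLl=8 CCHhll=8 CcHHLl=8 CcHHll=8 CcHhLl=8 CcHhll=8
CcHHLl hits 8/64; gcd=8; 8÷8/64÷8 = 1/8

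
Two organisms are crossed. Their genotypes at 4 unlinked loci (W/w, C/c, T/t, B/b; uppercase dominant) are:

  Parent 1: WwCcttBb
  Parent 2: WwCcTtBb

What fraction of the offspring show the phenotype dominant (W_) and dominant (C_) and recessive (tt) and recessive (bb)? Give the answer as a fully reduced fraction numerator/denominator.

WwCcttBb gametes: WCtB×2, WCtb×2, WctB×2, Wctb×2, wCtB×2, wCtb×2, wctB×2, wctb×2
WwCcTtBb gametes: WCTB×1, WCTb×1, WCtB×1, WCtb×1, WcTB×1, WcTb×1, WctB×1, Wctb×1, wCTB×1, wCTb×1, wCtB×1, wCtb×1, wcTB×1, wcTb×1, wctB×1, wctb×1
WwCcttBb×WwCcTtBb grid (16·16=256): WWCCTtBB=2 WWCCTtBb=4 WWCCTtbb=2 WWCCttBB=2 WWCCttBb=4 WWCCttbb=2 WWCcTtBB=4 WWCcTtBb=8 WWCcTtbb=4 WWCcttBB=4 WWCcttBb=8 WWCcttbb=4 WWccTtBB=2 WWccTtBb=4 WWccTtbb=2 WWccttBB=2 WWccttBb=4 WWccttbb=2 WwCCTtBB=4 WwCCTtBb=8 WwCCTtbb=4 WwCCttBB=4 WwCCttBb=8 WwCCttbb=4 WwCcTtBB=8 WwCcTtBb=16 WwCcTtbb=8 WwCcttBB=8 WwCcttBb=16 WwCcttbb=8 WwccTtBB=4 WwccTtBb=8 WwccTtbb=4 WwccttBB=4 WwccttBb=8 Wwccttbb=4 wwCCTtBB=2 wwCCTtBb=4 wwCCTtbb=2 wwCCttBB=2 wwCCttBb=4 wwCCttbb=2 wwCcTtBB=4 wwCcTtBb=8 wwCcTtbb=4 wwCcttBB=4 wwCcttBb=8 wwCcttbb=4 wwccTtBB=2 wwccTtBb=4 wwccTtbb=2 wwccttBB=2 wwccttBb=4 wwccttbb=2
W_ C_ tt bb hits 18/256; gcd=2; 18÷2/256÷2 = 9/128

P(W_ C_ tt bb) = 9/128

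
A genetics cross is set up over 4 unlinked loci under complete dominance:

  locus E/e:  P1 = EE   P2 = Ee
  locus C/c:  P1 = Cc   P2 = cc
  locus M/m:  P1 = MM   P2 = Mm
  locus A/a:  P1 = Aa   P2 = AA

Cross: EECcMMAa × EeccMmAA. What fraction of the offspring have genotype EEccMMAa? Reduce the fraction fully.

EECcMMAa gametes: ECMA×4, ECMa×4, EcMA×4, EcMa×4
EeccMmAA gametes: EcMA×4, EcmA×4, ecMA×4, ecmA×4
EECcMMAa×EeccMmAA grid (16·16=256): EECcMMAA=16 EECcMMAa=16 EECcMmAA=16 EECcMmAa=16 EEccMMAA=16 EEccMMAa=16 EEccMmAA=16 EEccMmAa=16 EeCcMMAA=16 EeCcMMAa=16 EeCcMmAA=16 EeCcMmAa=16 EeccMMAA=16 EeccMMAa=16 EeccMmAA=16 EeccMmAa=16
EEccMMAa hits 16/256; gcd=16; 16÷16/256÷16 = 1/16

P(EEccMMAa) = 1/16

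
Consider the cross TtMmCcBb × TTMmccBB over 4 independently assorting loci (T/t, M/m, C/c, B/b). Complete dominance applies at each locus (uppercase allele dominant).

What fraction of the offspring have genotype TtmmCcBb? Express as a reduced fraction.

P(TtmmCcBb) = 1/32

TtMmCcBb gametes: TMCB×1, TMCb×1, TMcB×1, TMcb×1, TmCB×1, TmCb×1, TmcB×1, Tmcb×1, tMCB×1, tMCb×1, tMcB×1, tMcb×1, tmCB×1, tmCb×1, tmcB×1, tmcb×1
TTMmccBB gametes: TMcB×8, TmcB×8
TtMmCcBb×TTMmccBB grid (16·16=256): TTMMCcBB=8 TTMMCcBb=8 TTMMccBB=8 TTMMccBb=8 TTMmCcBB=16 TTMmCcBb=16 TTMmccBB=16 TTMmccBb=16 TTmmCcBB=8 TTmmCcBb=8 TTmmccBB=8 TTmmccBb=8 TtMMCcBB=8 TtMMCcBb=8 TtMMccBB=8 TtMMccBb=8 TtMmCcBB=16 TtMmCcBb=16 TtMmccBB=16 TtMmccBb=16 TtmmCcBB=8 TtmmCcBb=8 TtmmccBB=8 TtmmccBb=8
TtmmCcBb hits 8/256; gcd=8; 8÷8/256÷8 = 1/32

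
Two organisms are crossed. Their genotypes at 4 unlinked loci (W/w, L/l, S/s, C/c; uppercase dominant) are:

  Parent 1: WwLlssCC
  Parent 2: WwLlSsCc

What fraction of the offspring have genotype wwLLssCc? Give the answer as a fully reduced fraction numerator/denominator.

P(wwLLssCc) = 1/64

WwLlssCC gametes: WLsC×4, WlsC×4, wLsC×4, wlsC×4
WwLlSsCc gametes: WLSC×1, WLSc×1, WLsC×1, WLsc×1, WlSC×1, WlSc×1, WlsC×1, Wlsc×1, wLSC×1, wLSc×1, wLsC×1, wLsc×1, wlSC×1, wlSc×1, wlsC×1, wlsc×1
WwLlssCC×WwLlSsCc grid (16·16=256): WWLLSsCC=4 WWLLSsCc=4 WWLLssCC=4 WWLLssCc=4 WWLlSsCC=8 WWLlSsCc=8 WWLlssCC=8 WWLlssCc=8 WWllSsCC=4 WWllSsCc=4 WWllssCC=4 WWllssCc=4 WwLLSsCC=8 WwLLSsCc=8 WwLLssCC=8 WwLLssCc=8 WwLlSsCC=16 WwLlSsCc=16 WwLlssCC=16 WwLlssCc=16 WwllSsCC=8 WwllSsCc=8 WwllssCC=8 WwllssCc=8 wwLLSsCC=4 wwLLSsCc=4 wwLLssCC=4 wwLLssCc=4 wwLlSsCC=8 wwLlSsCc=8 wwLlssCC=8 wwLlssCc=8 wwllSsCC=4 wwllSsCc=4 wwllssCC=4 wwllssCc=4
wwLLssCc hits 4/256; gcd=4; 4÷4/256÷4 = 1/64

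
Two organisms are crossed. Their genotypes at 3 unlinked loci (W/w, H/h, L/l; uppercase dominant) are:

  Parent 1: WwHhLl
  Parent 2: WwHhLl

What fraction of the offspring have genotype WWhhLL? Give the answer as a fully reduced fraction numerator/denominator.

P(WWhhLL) = 1/64

WwHhLl gametes: WHL×1, WHl×1, WhL×1, Whl×1, wHL×1, wHl×1, whL×1, whl×1
WwHhLl gametes: WHL×1, WHl×1, WhL×1, Whl×1, wHL×1, wHl×1, whL×1, whl×1
WwHhLl×WwHhLl grid (8·8=64): WWHHLL=1 WWHHLl=2 WWHHll=1 WWHhLL=2 WWHhLl=4 WWHhll=2 WWhhLL=1 WWhhLl=2 WWhhll=1 WwHHLL=2 WwHHLl=4 WwHHll=2 WwHhLL=4 WwHhLl=8 WwHhll=4 WwhhLL=2 WwhhLl=4 Wwhhll=2 wwHHLL=1 wwHHLl=2 wwHHll=1 wwHhLL=2 wwHhLl=4 wwHhll=2 wwhhLL=1 wwhhLl=2 wwhhll=1
WWhhLL hits 1/64; gcd=1; 1÷1/64÷1 = 1/64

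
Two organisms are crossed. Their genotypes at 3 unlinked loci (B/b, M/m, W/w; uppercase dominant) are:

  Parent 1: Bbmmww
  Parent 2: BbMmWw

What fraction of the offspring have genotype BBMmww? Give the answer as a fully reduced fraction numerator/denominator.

Bbmmww gametes: Bmw×4, bmw×4
BbMmWw gametes: BMW×1, BMw×1, BmW×1, Bmw×1, bMW×1, bMw×1, bmW×1, bmw×1
Bbmmww×BbMmWw grid (8·8=64): BBMmWw=4 BBMmww=4 BBmmWw=4 BBmmww=4 BbMmWw=8 BbMmww=8 BbmmWw=8 Bbmmww=8 bbMmWw=4 bbMmww=4 bbmmWw=4 bbmmww=4
BBMmww hits 4/64; gcd=4; 4÷4/64÷4 = 1/16

P(BBMmww) = 1/16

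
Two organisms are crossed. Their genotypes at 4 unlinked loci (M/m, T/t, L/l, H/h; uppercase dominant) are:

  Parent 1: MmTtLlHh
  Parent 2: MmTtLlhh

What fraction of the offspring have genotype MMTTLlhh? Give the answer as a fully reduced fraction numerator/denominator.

P(MMTTLlhh) = 1/64

MmTtLlHh gametes: MTLH×1, MTLh×1, MTlH×1, MTlh×1, MtLH×1, MtLh×1, MtlH×1, Mtlh×1, mTLH×1, mTLh×1, mTlH×1, mTlh×1, mtLH×1, mtLh×1, mtlH×1, mtlh×1
MmTtLlhh gametes: MTLh×2, MTlh×2, MtLh×2, Mtlh×2, mTLh×2, mTlh×2, mtLh×2, mtlh×2
MmTtLlHh×MmTtLlhh grid (16·16=256): MMTTLLHh=2 MMTTLLhh=2 MMTTLlHh=4 MMTTLlhh=4 MMTTllHh=2 MMTTllhh=2 MMTtLLHh=4 MMTtLLhh=4 MMTtLlHh=8 MMTtLlhh=8 MMTtllHh=4 MMTtllhh=4 MMttLLHh=2 MMttLLhh=2 MMttLlHh=4 MMttLlhh=4 MMttllHh=2 MMttllhh=2 MmTTLLHh=4 MmTTLLhh=4 MmTTLlHh=8 MmTTLlhh=8 MmTTllHh=4 MmTTllhh=4 MmTtLLHh=8 MmTtLLhh=8 MmTtLlHh=16 MmTtLlhh=16 MmTtllHh=8 MmTtllhh=8 MmttLLHh=4 MmttLLhh=4 MmttLlHh=8 MmttLlhh=8 MmttllHh=4 Mmttllhh=4 mmTTLLHh=2 mmTTLLhh=2 mmTTLlHh=4 mmTTLlhh=4 mmTTllHh=2 mmTTllhh=2 mmTtLLHh=4 mmTtLLhh=4 mmTtLlHh=8 mmTtLlhh=8 mmTtllHh=4 mmTtllhh=4 mmttLLHh=2 mmttLLhh=2 mmttLlHh=4 mmttLlhh=4 mmttllHh=2 mmttllhh=2
MMTTLlhh hits 4/256; gcd=4; 4÷4/256÷4 = 1/64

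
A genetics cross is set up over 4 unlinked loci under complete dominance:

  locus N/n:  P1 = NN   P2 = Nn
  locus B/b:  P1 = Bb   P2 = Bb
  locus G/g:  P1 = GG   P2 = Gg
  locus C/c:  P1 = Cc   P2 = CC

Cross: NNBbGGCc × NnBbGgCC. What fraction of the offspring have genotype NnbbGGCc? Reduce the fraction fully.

NNBbGGCc gametes: NBGC×4, NBGc×4, NbGC×4, NbGc×4
NnBbGgCC gametes: NBGC×2, NBgC×2, NbGC×2, NbgC×2, nBGC×2, nBgC×2, nbGC×2, nbgC×2
NNBbGGCc×NnBbGgCC grid (16·16=256): NNBBGGCC=8 NNBBGGCc=8 NNBBGgCC=8 NNBBGgCc=8 NNBbGGCC=16 NNBbGGCc=16 NNBbGgCC=16 NNBbGgCc=16 NNbbGGCC=8 NNbbGGCc=8 NNbbGgCC=8 NNbbGgCc=8 NnBBGGCC=8 NnBBGGCc=8 NnBBGgCC=8 NnBBGgCc=8 NnBbGGCC=16 NnBbGGCc=16 NnBbGgCC=16 NnBbGgCc=16 NnbbGGCC=8 NnbbGGCc=8 NnbbGgCC=8 NnbbGgCc=8
NnbbGGCc hits 8/256; gcd=8; 8÷8/256÷8 = 1/32

P(NnbbGGCc) = 1/32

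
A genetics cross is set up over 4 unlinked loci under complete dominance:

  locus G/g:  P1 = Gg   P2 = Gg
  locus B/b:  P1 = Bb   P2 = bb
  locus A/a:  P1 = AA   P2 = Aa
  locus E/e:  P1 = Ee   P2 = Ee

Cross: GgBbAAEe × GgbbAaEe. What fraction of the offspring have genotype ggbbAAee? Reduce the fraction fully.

GgBbAAEe gametes: GBAE×2, GBAe×2, GbAE×2, GbAe×2, gBAE×2, gBAe×2, gbAE×2, gbAe×2
GgbbAaEe gametes: GbAE×2, GbAe×2, GbaE×2, Gbae×2, gbAE×2, gbAe×2, gbaE×2, gbae×2
GgBbAAEe×GgbbAaEe grid (16·16=256): GGBbAAEE=4 GGBbAAEe=8 GGBbAAee=4 GGBbAaEE=4 GGBbAaEe=8 GGBbAaee=4 GGbbAAEE=4 GGbbAAEe=8 GGbbAAee=4 GGbbAaEE=4 GGbbAaEe=8 GGbbAaee=4 GgBbAAEE=8 GgBbAAEe=16 GgBbAAee=8 GgBbAaEE=8 GgBbAaEe=16 GgBbAaee=8 GgbbAAEE=8 GgbbAAEe=16 GgbbAAee=8 GgbbAaEE=8 GgbbAaEe=16 GgbbAaee=8 ggBbAAEE=4 ggBbAAEe=8 ggBbAAee=4 ggBbAaEE=4 ggBbAaEe=8 ggBbAaee=4 ggbbAAEE=4 ggbbAAEe=8 ggbbAAee=4 ggbbAaEE=4 ggbbAaEe=8 ggbbAaee=4
ggbbAAee hits 4/256; gcd=4; 4÷4/256÷4 = 1/64

P(ggbbAAee) = 1/64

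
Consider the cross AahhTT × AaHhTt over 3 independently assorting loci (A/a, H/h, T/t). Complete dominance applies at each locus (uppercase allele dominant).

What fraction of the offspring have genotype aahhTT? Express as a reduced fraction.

P(aahhTT) = 1/16

AahhTT gametes: AhT×4, ahT×4
AaHhTt gametes: AHT×1, AHt×1, AhT×1, Aht×1, aHT×1, aHt×1, ahT×1, aht×1
AahhTT×AaHhTt grid (8·8=64): AAHhTT=4 AAHhTt=4 AAhhTT=4 AAhhTt=4 AaHhTT=8 AaHhTt=8 AahhTT=8 AahhTt=8 aaHhTT=4 aaHhTt=4 aahhTT=4 aahhTt=4
aahhTT hits 4/64; gcd=4; 4÷4/64÷4 = 1/16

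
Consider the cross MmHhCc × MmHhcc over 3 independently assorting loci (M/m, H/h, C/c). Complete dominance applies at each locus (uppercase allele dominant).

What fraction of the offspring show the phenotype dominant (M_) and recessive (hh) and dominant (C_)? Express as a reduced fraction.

MmHhCc gametes: MHC×1, MHc×1, MhC×1, Mhc×1, mHC×1, mHc×1, mhC×1, mhc×1
MmHhcc gametes: MHc×2, Mhc×2, mHc×2, mhc×2
MmHhCc×MmHhcc grid (8·8=64): MMHHCc=2 MMHHcc=2 MMHhCc=4 MMHhcc=4 MMhhCc=2 MMhhcc=2 MmHHCc=4 MmHHcc=4 MmHhCc=8 MmHhcc=8 MmhhCc=4 Mmhhcc=4 mmHHCc=2 mmHHcc=2 mmHhCc=4 mmHhcc=4 mmhhCc=2 mmhhcc=2
M_ hh C_ hits 6/64; gcd=2; 6÷2/64÷2 = 3/32

P(M_ hh C_) = 3/32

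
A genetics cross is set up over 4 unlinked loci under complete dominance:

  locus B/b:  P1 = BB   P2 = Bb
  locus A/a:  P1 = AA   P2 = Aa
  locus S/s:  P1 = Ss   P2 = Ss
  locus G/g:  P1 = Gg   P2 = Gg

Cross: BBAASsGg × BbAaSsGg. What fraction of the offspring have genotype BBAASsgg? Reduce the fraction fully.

BBAASsGg gametes: BASG×4, BASg×4, BAsG×4, BAsg×4
BbAaSsGg gametes: BASG×1, BASg×1, BAsG×1, BAsg×1, BaSG×1, BaSg×1, BasG×1, Basg×1, bASG×1, bASg×1, bAsG×1, bAsg×1, baSG×1, baSg×1, basG×1, basg×1
BBAASsGg×BbAaSsGg grid (16·16=256): BBAASSGG=4 BBAASSGg=8 BBAASSgg=4 BBAASsGG=8 BBAASsGg=16 BBAASsgg=8 BBAAssGG=4 BBAAssGg=8 BBAAssgg=4 BBAaSSGG=4 BBAaSSGg=8 BBAaSSgg=4 BBAaSsGG=8 BBAaSsGg=16 BBAaSsgg=8 BBAassGG=4 BBAassGg=8 BBAassgg=4 BbAASSGG=4 BbAASSGg=8 BbAASSgg=4 BbAASsGG=8 BbAASsGg=16 BbAASsgg=8 BbAAssGG=4 BbAAssGg=8 BbAAssgg=4 BbAaSSGG=4 BbAaSSGg=8 BbAaSSgg=4 BbAaSsGG=8 BbAaSsGg=16 BbAaSsgg=8 BbAassGG=4 BbAassGg=8 BbAassgg=4
BBAASsgg hits 8/256; gcd=8; 8÷8/256÷8 = 1/32

P(BBAASsgg) = 1/32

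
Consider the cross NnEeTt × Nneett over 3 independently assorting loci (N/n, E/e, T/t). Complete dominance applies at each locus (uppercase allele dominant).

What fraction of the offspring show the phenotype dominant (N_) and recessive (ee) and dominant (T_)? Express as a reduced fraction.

NnEeTt gametes: NET×1, NEt×1, NeT×1, Net×1, nET×1, nEt×1, neT×1, net×1
Nneett gametes: Net×4, net×4
NnEeTt×Nneett grid (8·8=64): NNEeTt=4 NNEett=4 NNeeTt=4 NNeett=4 NnEeTt=8 NnEett=8 NneeTt=8 Nneett=8 nnEeTt=4 nnEett=4 nneeTt=4 nneett=4
N_ ee T_ hits 12/64; gcd=4; 12÷4/64÷4 = 3/16

P(N_ ee T_) = 3/16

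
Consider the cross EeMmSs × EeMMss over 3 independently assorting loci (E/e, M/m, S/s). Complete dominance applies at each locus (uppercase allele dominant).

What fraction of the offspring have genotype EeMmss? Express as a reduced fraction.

EeMmSs gametes: EMS×1, EMs×1, EmS×1, Ems×1, eMS×1, eMs×1, emS×1, ems×1
EeMMss gametes: EMs×4, eMs×4
EeMmSs×EeMMss grid (8·8=64): EEMMSs=4 EEMMss=4 EEMmSs=4 EEMmss=4 EeMMSs=8 EeMMss=8 EeMmSs=8 EeMmss=8 eeMMSs=4 eeMMss=4 eeMmSs=4 eeMmss=4
EeMmss hits 8/64; gcd=8; 8÷8/64÷8 = 1/8

P(EeMmss) = 1/8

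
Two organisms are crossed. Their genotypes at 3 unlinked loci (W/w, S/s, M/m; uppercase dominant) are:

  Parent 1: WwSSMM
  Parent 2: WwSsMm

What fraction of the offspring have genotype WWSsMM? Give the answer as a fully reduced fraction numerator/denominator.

WwSSMM gametes: WSM×4, wSM×4
WwSsMm gametes: WSM×1, WSm×1, WsM×1, Wsm×1, wSM×1, wSm×1, wsM×1, wsm×1
WwSSMM×WwSsMm grid (8·8=64): WWSSMM=4 WWSSMm=4 WWSsMM=4 WWSsMm=4 WwSSMM=8 WwSSMm=8 WwSsMM=8 WwSsMm=8 wwSSMM=4 wwSSMm=4 wwSsMM=4 wwSsMm=4
WWSsMM hits 4/64; gcd=4; 4÷4/64÷4 = 1/16

P(WWSsMM) = 1/16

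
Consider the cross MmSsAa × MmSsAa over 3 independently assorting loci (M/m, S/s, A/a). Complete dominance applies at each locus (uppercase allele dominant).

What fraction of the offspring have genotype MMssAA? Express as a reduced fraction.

P(MMssAA) = 1/64

MmSsAa gametes: MSA×1, MSa×1, MsA×1, Msa×1, mSA×1, mSa×1, msA×1, msa×1
MmSsAa gametes: MSA×1, MSa×1, MsA×1, Msa×1, mSA×1, mSa×1, msA×1, msa×1
MmSsAa×MmSsAa grid (8·8=64): MMSSAA=1 MMSSAa=2 MMSSaa=1 MMSsAA=2 MMSsAa=4 MMSsaa=2 MMssAA=1 MMssAa=2 MMssaa=1 MmSSAA=2 MmSSAa=4 MmSSaa=2 MmSsAA=4 MmSsAa=8 MmSsaa=4 MmssAA=2 MmssAa=4 Mmssaa=2 mmSSAA=1 mmSSAa=2 mmSSaa=1 mmSsAA=2 mmSsAa=4 mmSsaa=2 mmssAA=1 mmssAa=2 mmssaa=1
MMssAA hits 1/64; gcd=1; 1÷1/64÷1 = 1/64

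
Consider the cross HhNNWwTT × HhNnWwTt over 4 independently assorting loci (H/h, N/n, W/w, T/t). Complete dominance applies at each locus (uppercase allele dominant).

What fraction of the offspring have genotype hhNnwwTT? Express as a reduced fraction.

P(hhNnwwTT) = 1/64

HhNNWwTT gametes: HNWT×4, HNwT×4, hNWT×4, hNwT×4
HhNnWwTt gametes: HNWT×1, HNWt×1, HNwT×1, HNwt×1, HnWT×1, HnWt×1, HnwT×1, Hnwt×1, hNWT×1, hNWt×1, hNwT×1, hNwt×1, hnWT×1, hnWt×1, hnwT×1, hnwt×1
HhNNWwTT×HhNnWwTt grid (16·16=256): HHNNWWTT=4 HHNNWWTt=4 HHNNWwTT=8 HHNNWwTt=8 HHNNwwTT=4 HHNNwwTt=4 HHNnWWTT=4 HHNnWWTt=4 HHNnWwTT=8 HHNnWwTt=8 HHNnwwTT=4 HHNnwwTt=4 HhNNWWTT=8 HhNNWWTt=8 HhNNWwTT=16 HhNNWwTt=16 HhNNwwTT=8 HhNNwwTt=8 HhNnWWTT=8 HhNnWWTt=8 HhNnWwTT=16 HhNnWwTt=16 HhNnwwTT=8 HhNnwwTt=8 hhNNWWTT=4 hhNNWWTt=4 hhNNWwTT=8 hhNNWwTt=8 hhNNwwTT=4 hhNNwwTt=4 hhNnWWTT=4 hhNnWWTt=4 hhNnWwTT=8 hhNnWwTt=8 hhNnwwTT=4 hhNnwwTt=4
hhNnwwTT hits 4/256; gcd=4; 4÷4/256÷4 = 1/64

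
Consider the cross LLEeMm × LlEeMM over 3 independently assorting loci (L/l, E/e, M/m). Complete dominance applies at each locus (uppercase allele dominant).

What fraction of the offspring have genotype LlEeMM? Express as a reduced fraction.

P(LlEeMM) = 1/8

LLEeMm gametes: LEM×2, LEm×2, LeM×2, Lem×2
LlEeMM gametes: LEM×2, LeM×2, lEM×2, leM×2
LLEeMm×LlEeMM grid (8·8=64): LLEEMM=4 LLEEMm=4 LLEeMM=8 LLEeMm=8 LLeeMM=4 LLeeMm=4 LlEEMM=4 LlEEMm=4 LlEeMM=8 LlEeMm=8 LleeMM=4 LleeMm=4
LlEeMM hits 8/64; gcd=8; 8÷8/64÷8 = 1/8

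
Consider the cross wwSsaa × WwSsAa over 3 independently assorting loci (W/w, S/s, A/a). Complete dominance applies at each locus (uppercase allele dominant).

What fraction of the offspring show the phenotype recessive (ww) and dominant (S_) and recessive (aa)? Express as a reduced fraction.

P(ww S_ aa) = 3/16

wwSsaa gametes: wSa×4, wsa×4
WwSsAa gametes: WSA×1, WSa×1, WsA×1, Wsa×1, wSA×1, wSa×1, wsA×1, wsa×1
wwSsaa×WwSsAa grid (8·8=64): WwSSAa=4 WwSSaa=4 WwSsAa=8 WwSsaa=8 WwssAa=4 Wwssaa=4 wwSSAa=4 wwSSaa=4 wwSsAa=8 wwSsaa=8 wwssAa=4 wwssaa=4
ww S_ aa hits 12/64; gcd=4; 12÷4/64÷4 = 3/16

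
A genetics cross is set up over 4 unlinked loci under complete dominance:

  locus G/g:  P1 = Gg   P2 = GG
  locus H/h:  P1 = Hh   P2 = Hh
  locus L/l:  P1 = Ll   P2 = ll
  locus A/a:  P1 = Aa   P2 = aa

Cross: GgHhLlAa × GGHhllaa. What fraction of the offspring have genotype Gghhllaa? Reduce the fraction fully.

P(Gghhllaa) = 1/32

GgHhLlAa gametes: GHLA×1, GHLa×1, GHlA×1, GHla×1, GhLA×1, GhLa×1, GhlA×1, Ghla×1, gHLA×1, gHLa×1, gHlA×1, gHla×1, ghLA×1, ghLa×1, ghlA×1, ghla×1
GGHhllaa gametes: GHla×8, Ghla×8
GgHhLlAa×GGHhllaa grid (16·16=256): GGHHLlAa=8 GGHHLlaa=8 GGHHllAa=8 GGHHllaa=8 GGHhLlAa=16 GGHhLlaa=16 GGHhllAa=16 GGHhllaa=16 GGhhLlAa=8 GGhhLlaa=8 GGhhllAa=8 GGhhllaa=8 GgHHLlAa=8 GgHHLlaa=8 GgHHllAa=8 GgHHllaa=8 GgHhLlAa=16 GgHhLlaa=16 GgHhllAa=16 GgHhllaa=16 GghhLlAa=8 GghhLlaa=8 GghhllAa=8 Gghhllaa=8
Gghhllaa hits 8/256; gcd=8; 8÷8/256÷8 = 1/32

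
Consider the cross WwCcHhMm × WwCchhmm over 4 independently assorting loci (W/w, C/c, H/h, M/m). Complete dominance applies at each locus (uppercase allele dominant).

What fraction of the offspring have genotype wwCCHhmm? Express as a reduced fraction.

P(wwCCHhmm) = 1/64

WwCcHhMm gametes: WCHM×1, WCHm×1, WChM×1, WChm×1, WcHM×1, WcHm×1, WchM×1, Wchm×1, wCHM×1, wCHm×1, wChM×1, wChm×1, wcHM×1, wcHm×1, wchM×1, wchm×1
WwCchhmm gametes: WChm×4, Wchm×4, wChm×4, wchm×4
WwCcHhMm×WwCchhmm grid (16·16=256): WWCCHhMm=4 WWCCHhmm=4 WWCChhMm=4 WWCChhmm=4 WWCcHhMm=8 WWCcHhmm=8 WWCchhMm=8 WWCchhmm=8 WWccHhMm=4 WWccHhmm=4 WWcchhMm=4 WWcchhmm=4 WwCCHhMm=8 WwCCHhmm=8 WwCChhMm=8 WwCChhmm=8 WwCcHhMm=16 WwCcHhmm=16 WwCchhMm=16 WwCchhmm=16 WwccHhMm=8 WwccHhmm=8 WwcchhMm=8 Wwcchhmm=8 wwCCHhMm=4 wwCCHhmm=4 wwCChhMm=4 wwCChhmm=4 wwCcHhMm=8 wwCcHhmm=8 wwCchhMm=8 wwCchhmm=8 wwccHhMm=4 wwccHhmm=4 wwcchhMm=4 wwcchhmm=4
wwCCHhmm hits 4/256; gcd=4; 4÷4/256÷4 = 1/64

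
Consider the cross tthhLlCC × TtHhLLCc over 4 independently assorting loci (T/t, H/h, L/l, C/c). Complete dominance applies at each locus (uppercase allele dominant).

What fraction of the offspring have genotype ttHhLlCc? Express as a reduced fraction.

tthhLlCC gametes: thLC×8, thlC×8
TtHhLLCc gametes: THLC×2, THLc×2, ThLC×2, ThLc×2, tHLC×2, tHLc×2, thLC×2, thLc×2
tthhLlCC×TtHhLLCc grid (16·16=256): TtHhLLCC=16 TtHhLLCc=16 TtHhLlCC=16 TtHhLlCc=16 TthhLLCC=16 TthhLLCc=16 TthhLlCC=16 TthhLlCc=16 ttHhLLCC=16 ttHhLLCc=16 ttHhLlCC=16 ttHhLlCc=16 tthhLLCC=16 tthhLLCc=16 tthhLlCC=16 tthhLlCc=16
ttHhLlCc hits 16/256; gcd=16; 16÷16/256÷16 = 1/16

P(ttHhLlCc) = 1/16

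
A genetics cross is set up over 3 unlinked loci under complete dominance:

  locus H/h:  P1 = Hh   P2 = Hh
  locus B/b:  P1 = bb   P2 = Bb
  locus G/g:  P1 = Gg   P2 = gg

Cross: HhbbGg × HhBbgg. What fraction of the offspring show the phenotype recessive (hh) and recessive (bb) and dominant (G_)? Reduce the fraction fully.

P(hh bb G_) = 1/16

HhbbGg gametes: HbG×2, Hbg×2, hbG×2, hbg×2
HhBbgg gametes: HBg×2, Hbg×2, hBg×2, hbg×2
HhbbGg×HhBbgg grid (8·8=64): HHBbGg=4 HHBbgg=4 HHbbGg=4 HHbbgg=4 HhBbGg=8 HhBbgg=8 HhbbGg=8 Hhbbgg=8 hhBbGg=4 hhBbgg=4 hhbbGg=4 hhbbgg=4
hh bb G_ hits 4/64; gcd=4; 4÷4/64÷4 = 1/16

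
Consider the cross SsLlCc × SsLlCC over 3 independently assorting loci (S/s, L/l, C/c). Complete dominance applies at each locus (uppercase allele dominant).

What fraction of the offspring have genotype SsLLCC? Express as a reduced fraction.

P(SsLLCC) = 1/16

SsLlCc gametes: SLC×1, SLc×1, SlC×1, Slc×1, sLC×1, sLc×1, slC×1, slc×1
SsLlCC gametes: SLC×2, SlC×2, sLC×2, slC×2
SsLlCc×SsLlCC grid (8·8=64): SSLLCC=2 SSLLCc=2 SSLlCC=4 SSLlCc=4 SSllCC=2 SSllCc=2 SsLLCC=4 SsLLCc=4 SsLlCC=8 SsLlCc=8 SsllCC=4 SsllCc=4 ssLLCC=2 ssLLCc=2 ssLlCC=4 ssLlCc=4 ssllCC=2 ssllCc=2
SsLLCC hits 4/64; gcd=4; 4÷4/64÷4 = 1/16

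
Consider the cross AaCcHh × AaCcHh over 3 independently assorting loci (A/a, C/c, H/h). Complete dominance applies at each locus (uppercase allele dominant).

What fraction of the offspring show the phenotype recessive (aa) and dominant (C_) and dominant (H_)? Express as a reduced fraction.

P(aa C_ H_) = 9/64

AaCcHh gametes: ACH×1, ACh×1, AcH×1, Ach×1, aCH×1, aCh×1, acH×1, ach×1
AaCcHh gametes: ACH×1, ACh×1, AcH×1, Ach×1, aCH×1, aCh×1, acH×1, ach×1
AaCcHh×AaCcHh grid (8·8=64): AACCHH=1 AACCHh=2 AACChh=1 AACcHH=2 AACcHh=4 AACchh=2 AAccHH=1 AAccHh=2 AAcchh=1 AaCCHH=2 AaCCHh=4 AaCChh=2 AaCcHH=4 AaCcHh=8 AaCchh=4 AaccHH=2 AaccHh=4 Aacchh=2 aaCCHH=1 aaCCHh=2 aaCChh=1 aaCcHH=2 aaCcHh=4 aaCchh=2 aaccHH=1 aaccHh=2 aacchh=1
aa C_ H_ hits 9/64; gcd=1; 9÷1/64÷1 = 9/64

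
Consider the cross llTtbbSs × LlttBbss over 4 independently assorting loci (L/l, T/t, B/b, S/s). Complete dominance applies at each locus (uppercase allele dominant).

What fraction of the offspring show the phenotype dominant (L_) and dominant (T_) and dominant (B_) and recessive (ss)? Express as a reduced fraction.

llTtbbSs gametes: lTbS×4, lTbs×4, ltbS×4, ltbs×4
LlttBbss gametes: LtBs×4, Ltbs×4, ltBs×4, ltbs×4
llTtbbSs×LlttBbss grid (16·16=256): LlTtBbSs=16 LlTtBbss=16 LlTtbbSs=16 LlTtbbss=16 LlttBbSs=16 LlttBbss=16 LlttbbSs=16 Llttbbss=16 llTtBbSs=16 llTtBbss=16 llTtbbSs=16 llTtbbss=16 llttBbSs=16 llttBbss=16 llttbbSs=16 llttbbss=16
L_ T_ B_ ss hits 16/256; gcd=16; 16÷16/256÷16 = 1/16

P(L_ T_ B_ ss) = 1/16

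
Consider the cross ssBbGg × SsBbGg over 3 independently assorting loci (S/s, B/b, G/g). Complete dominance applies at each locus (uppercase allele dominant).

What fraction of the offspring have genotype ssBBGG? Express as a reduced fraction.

P(ssBBGG) = 1/32

ssBbGg gametes: sBG×2, sBg×2, sbG×2, sbg×2
SsBbGg gametes: SBG×1, SBg×1, SbG×1, Sbg×1, sBG×1, sBg×1, sbG×1, sbg×1
ssBbGg×SsBbGg grid (8·8=64): SsBBGG=2 SsBBGg=4 SsBBgg=2 SsBbGG=4 SsBbGg=8 SsBbgg=4 SsbbGG=2 SsbbGg=4 Ssbbgg=2 ssBBGG=2 ssBBGg=4 ssBBgg=2 ssBbGG=4 ssBbGg=8 ssBbgg=4 ssbbGG=2 ssbbGg=4 ssbbgg=2
ssBBGG hits 2/64; gcd=2; 2÷2/64÷2 = 1/32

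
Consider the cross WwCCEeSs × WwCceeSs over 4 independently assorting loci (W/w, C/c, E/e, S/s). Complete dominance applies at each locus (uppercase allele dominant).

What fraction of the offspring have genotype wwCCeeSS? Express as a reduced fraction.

WwCCEeSs gametes: WCES×2, WCEs×2, WCeS×2, WCes×2, wCES×2, wCEs×2, wCeS×2, wCes×2
WwCceeSs gametes: WCeS×2, WCes×2, WceS×2, Wces×2, wCeS×2, wCes×2, wceS×2, wces×2
WwCCEeSs×WwCceeSs grid (16·16=256): WWCCEeSS=4 WWCCEeSs=8 WWCCEess=4 WWCCeeSS=4 WWCCeeSs=8 WWCCeess=4 WWCcEeSS=4 WWCcEeSs=8 WWCcEess=4 WWCceeSS=4 WWCceeSs=8 WWCceess=4 WwCCEeSS=8 WwCCEeSs=16 WwCCEess=8 WwCCeeSS=8 WwCCeeSs=16 WwCCeess=8 WwCcEeSS=8 WwCcEeSs=16 WwCcEess=8 WwCceeSS=8 WwCceeSs=16 WwCceess=8 wwCCEeSS=4 wwCCEeSs=8 wwCCEess=4 wwCCeeSS=4 wwCCeeSs=8 wwCCeess=4 wwCcEeSS=4 wwCcEeSs=8 wwCcEess=4 wwCceeSS=4 wwCceeSs=8 wwCceess=4
wwCCeeSS hits 4/256; gcd=4; 4÷4/256÷4 = 1/64

P(wwCCeeSS) = 1/64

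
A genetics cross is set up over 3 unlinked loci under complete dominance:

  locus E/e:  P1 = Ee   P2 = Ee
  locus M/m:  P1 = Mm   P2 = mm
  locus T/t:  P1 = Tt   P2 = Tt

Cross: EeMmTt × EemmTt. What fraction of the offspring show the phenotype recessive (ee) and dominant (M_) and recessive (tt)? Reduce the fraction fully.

P(ee M_ tt) = 1/32

EeMmTt gametes: EMT×1, EMt×1, EmT×1, Emt×1, eMT×1, eMt×1, emT×1, emt×1
EemmTt gametes: EmT×2, Emt×2, emT×2, emt×2
EeMmTt×EemmTt grid (8·8=64): EEMmTT=2 EEMmTt=4 EEMmtt=2 EEmmTT=2 EEmmTt=4 EEmmtt=2 EeMmTT=4 EeMmTt=8 EeMmtt=4 EemmTT=4 EemmTt=8 Eemmtt=4 eeMmTT=2 eeMmTt=4 eeMmtt=2 eemmTT=2 eemmTt=4 eemmtt=2
ee M_ tt hits 2/64; gcd=2; 2÷2/64÷2 = 1/32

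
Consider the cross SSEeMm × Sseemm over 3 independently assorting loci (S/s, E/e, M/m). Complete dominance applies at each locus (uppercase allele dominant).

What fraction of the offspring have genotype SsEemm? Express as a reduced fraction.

P(SsEemm) = 1/8

SSEeMm gametes: SEM×2, SEm×2, SeM×2, Sem×2
Sseemm gametes: Sem×4, sem×4
SSEeMm×Sseemm grid (8·8=64): SSEeMm=8 SSEemm=8 SSeeMm=8 SSeemm=8 SsEeMm=8 SsEemm=8 SseeMm=8 Sseemm=8
SsEemm hits 8/64; gcd=8; 8÷8/64÷8 = 1/8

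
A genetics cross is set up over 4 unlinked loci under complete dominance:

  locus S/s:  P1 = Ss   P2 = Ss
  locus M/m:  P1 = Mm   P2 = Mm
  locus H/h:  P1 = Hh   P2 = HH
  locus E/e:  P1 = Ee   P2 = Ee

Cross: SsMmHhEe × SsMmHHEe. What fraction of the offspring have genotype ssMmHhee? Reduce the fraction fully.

SsMmHhEe gametes: SMHE×1, SMHe×1, SMhE×1, SMhe×1, SmHE×1, SmHe×1, SmhE×1, Smhe×1, sMHE×1, sMHe×1, sMhE×1, sMhe×1, smHE×1, smHe×1, smhE×1, smhe×1
SsMmHHEe gametes: SMHE×2, SMHe×2, SmHE×2, SmHe×2, sMHE×2, sMHe×2, smHE×2, smHe×2
SsMmHhEe×SsMmHHEe grid (16·16=256): SSMMHHEE=2 SSMMHHEe=4 SSMMHHee=2 SSMMHhEE=2 SSMMHhEe=4 SSMMHhee=2 SSMmHHEE=4 SSMmHHEe=8 SSMmHHee=4 SSMmHhEE=4 SSMmHhEe=8 SSMmHhee=4 SSmmHHEE=2 SSmmHHEe=4 SSmmHHee=2 SSmmHhEE=2 SSmmHhEe=4 SSmmHhee=2 SsMMHHEE=4 SsMMHHEe=8 SsMMHHee=4 SsMMHhEE=4 SsMMHhEe=8 SsMMHhee=4 SsMmHHEE=8 SsMmHHEe=16 SsMmHHee=8 SsMmHhEE=8 SsMmHhEe=16 SsMmHhee=8 SsmmHHEE=4 SsmmHHEe=8 SsmmHHee=4 SsmmHhEE=4 SsmmHhEe=8 SsmmHhee=4 ssMMHHEE=2 ssMMHHEe=4 ssMMHHee=2 ssMMHhEE=2 ssMMHhEe=4 ssMMHhee=2 ssMmHHEE=4 ssMmHHEe=8 ssMmHHee=4 ssMmHhEE=4 ssMmHhEe=8 ssMmHhee=4 ssmmHHEE=2 ssmmHHEe=4 ssmmHHee=2 ssmmHhEE=2 ssmmHhEe=4 ssmmHhee=2
ssMmHhee hits 4/256; gcd=4; 4÷4/256÷4 = 1/64

P(ssMmHhee) = 1/64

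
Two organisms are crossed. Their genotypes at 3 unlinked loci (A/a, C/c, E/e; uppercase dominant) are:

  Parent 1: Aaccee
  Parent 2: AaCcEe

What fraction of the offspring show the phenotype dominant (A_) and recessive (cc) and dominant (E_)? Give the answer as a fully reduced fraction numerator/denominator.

Aaccee gametes: Ace×4, ace×4
AaCcEe gametes: ACE×1, ACe×1, AcE×1, Ace×1, aCE×1, aCe×1, acE×1, ace×1
Aaccee×AaCcEe grid (8·8=64): AACcEe=4 AACcee=4 AAccEe=4 AAccee=4 AaCcEe=8 AaCcee=8 AaccEe=8 Aaccee=8 aaCcEe=4 aaCcee=4 aaccEe=4 aaccee=4
A_ cc E_ hits 12/64; gcd=4; 12÷4/64÷4 = 3/16

P(A_ cc E_) = 3/16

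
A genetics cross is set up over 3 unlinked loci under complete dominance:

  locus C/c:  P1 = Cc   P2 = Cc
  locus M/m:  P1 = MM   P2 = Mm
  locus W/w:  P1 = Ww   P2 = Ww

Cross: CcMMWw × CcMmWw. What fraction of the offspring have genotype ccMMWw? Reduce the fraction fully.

CcMMWw gametes: CMW×2, CMw×2, cMW×2, cMw×2
CcMmWw gametes: CMW×1, CMw×1, CmW×1, Cmw×1, cMW×1, cMw×1, cmW×1, cmw×1
CcMMWw×CcMmWw grid (8·8=64): CCMMWW=2 CCMMWw=4 CCMMww=2 CCMmWW=2 CCMmWw=4 CCMmww=2 CcMMWW=4 CcMMWw=8 CcMMww=4 CcMmWW=4 CcMmWw=8 CcMmww=4 ccMMWW=2 ccMMWw=4 ccMMww=2 ccMmWW=2 ccMmWw=4 ccMmww=2
ccMMWw hits 4/64; gcd=4; 4÷4/64÷4 = 1/16

P(ccMMWw) = 1/16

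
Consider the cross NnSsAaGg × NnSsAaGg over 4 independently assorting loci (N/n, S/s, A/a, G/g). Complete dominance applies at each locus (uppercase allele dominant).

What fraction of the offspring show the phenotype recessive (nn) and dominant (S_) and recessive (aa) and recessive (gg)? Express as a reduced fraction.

NnSsAaGg gametes: NSAG×1, NSAg×1, NSaG×1, NSag×1, NsAG×1, NsAg×1, NsaG×1, Nsag×1, nSAG×1, nSAg×1, nSaG×1, nSag×1, nsAG×1, nsAg×1, nsaG×1, nsag×1
NnSsAaGg gametes: NSAG×1, NSAg×1, NSaG×1, NSag×1, NsAG×1, NsAg×1, NsaG×1, Nsag×1, nSAG×1, nSAg×1, nSaG×1, nSag×1, nsAG×1, nsAg×1, nsaG×1, nsag×1
NnSsAaGg×NnSsAaGg grid (16·16=256): NNSSAAGG=1 NNSSAAGg=2 NNSSAAgg=1 NNSSAaGG=2 NNSSAaGg=4 NNSSAagg=2 NNSSaaGG=1 NNSSaaGg=2 NNSSaagg=1 NNSsAAGG=2 NNSsAAGg=4 NNSsAAgg=2 NNSsAaGG=4 NNSsAaGg=8 NNSsAagg=4 NNSsaaGG=2 NNSsaaGg=4 NNSsaagg=2 NNssAAGG=1 NNssAAGg=2 NNssAAgg=1 NNssAaGG=2 NNssAaGg=4 NNssAagg=2 NNssaaGG=1 NNssaaGg=2 NNssaagg=1 NnSSAAGG=2 NnSSAAGg=4 NnSSAAgg=2 NnSSAaGG=4 NnSSAaGg=8 NnSSAagg=4 NnSSaaGG=2 NnSSaaGg=4 NnSSaagg=2 NnSsAAGG=4 NnSsAAGg=8 NnSsAAgg=4 NnSsAaGG=8 NnSsAaGg=16 NnSsAagg=8 NnSsaaGG=4 NnSsaaGg=8 NnSsaagg=4 NnssAAGG=2 NnssAAGg=4 NnssAAgg=2 NnssAaGG=4 NnssAaGg=8 NnssAagg=4 NnssaaGG=2 NnssaaGg=4 Nnssaagg=2 nnSSAAGG=1 nnSSAAGg=2 nnSSAAgg=1 nnSSAaGG=2 nnSSAaGg=4 nnSSAagg=2 nnSSaaGG=1 nnSSaaGg=2 nnSSaagg=1 nnSsAAGG=2 nnSsAAGg=4 nnSsAAgg=2 nnSsAaGG=4 nnSsAaGg=8 nnSsAagg=4 nnSsaaGG=2 nnSsaaGg=4 nnSsaagg=2 nnssAAGG=1 nnssAAGg=2 nnssAAgg=1 nnssAaGG=2 nnssAaGg=4 nnssAagg=2 nnssaaGG=1 nnssaaGg=2 nnssaagg=1
nn S_ aa gg hits 3/256; gcd=1; 3÷1/256÷1 = 3/256

P(nn S_ aa gg) = 3/256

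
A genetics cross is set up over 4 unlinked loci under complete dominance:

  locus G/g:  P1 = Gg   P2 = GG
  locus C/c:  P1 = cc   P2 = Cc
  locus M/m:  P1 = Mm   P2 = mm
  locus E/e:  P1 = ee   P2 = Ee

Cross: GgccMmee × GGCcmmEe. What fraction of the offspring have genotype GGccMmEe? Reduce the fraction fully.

GgccMmee gametes: GcMe×4, Gcme×4, gcMe×4, gcme×4
GGCcmmEe gametes: GCmE×4, GCme×4, GcmE×4, Gcme×4
GgccMmee×GGCcmmEe grid (16·16=256): GGCcMmEe=16 GGCcMmee=16 GGCcmmEe=16 GGCcmmee=16 GGccMmEe=16 GGccMmee=16 GGccmmEe=16 GGccmmee=16 GgCcMmEe=16 GgCcMmee=16 GgCcmmEe=16 GgCcmmee=16 GgccMmEe=16 GgccMmee=16 GgccmmEe=16 Ggccmmee=16
GGccMmEe hits 16/256; gcd=16; 16÷16/256÷16 = 1/16

P(GGccMmEe) = 1/16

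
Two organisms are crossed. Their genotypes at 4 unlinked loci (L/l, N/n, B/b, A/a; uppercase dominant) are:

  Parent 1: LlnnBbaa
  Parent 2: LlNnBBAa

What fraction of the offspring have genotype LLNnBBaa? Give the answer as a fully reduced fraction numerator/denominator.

P(LLNnBBaa) = 1/32

LlnnBbaa gametes: LnBa×4, Lnba×4, lnBa×4, lnba×4
LlNnBBAa gametes: LNBA×2, LNBa×2, LnBA×2, LnBa×2, lNBA×2, lNBa×2, lnBA×2, lnBa×2
LlnnBbaa×LlNnBBAa grid (16·16=256): LLNnBBAa=8 LLNnBBaa=8 LLNnBbAa=8 LLNnBbaa=8 LLnnBBAa=8 LLnnBBaa=8 LLnnBbAa=8 LLnnBbaa=8 LlNnBBAa=16 LlNnBBaa=16 LlNnBbAa=16 LlNnBbaa=16 LlnnBBAa=16 LlnnBBaa=16 LlnnBbAa=16 LlnnBbaa=16 llNnBBAa=8 llNnBBaa=8 llNnBbAa=8 llNnBbaa=8 llnnBBAa=8 llnnBBaa=8 llnnBbAa=8 llnnBbaa=8
LLNnBBaa hits 8/256; gcd=8; 8÷8/256÷8 = 1/32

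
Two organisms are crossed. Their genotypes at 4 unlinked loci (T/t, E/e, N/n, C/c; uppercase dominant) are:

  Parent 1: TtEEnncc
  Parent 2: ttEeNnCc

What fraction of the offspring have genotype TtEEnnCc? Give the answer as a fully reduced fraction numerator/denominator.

TtEEnncc gametes: TEnc×8, tEnc×8
ttEeNnCc gametes: tENC×2, tENc×2, tEnC×2, tEnc×2, teNC×2, teNc×2, tenC×2, tenc×2
TtEEnncc×ttEeNnCc grid (16·16=256): TtEENnCc=16 TtEENncc=16 TtEEnnCc=16 TtEEnncc=16 TtEeNnCc=16 TtEeNncc=16 TtEennCc=16 TtEenncc=16 ttEENnCc=16 ttEENncc=16 ttEEnnCc=16 ttEEnncc=16 ttEeNnCc=16 ttEeNncc=16 ttEennCc=16 ttEenncc=16
TtEEnnCc hits 16/256; gcd=16; 16÷16/256÷16 = 1/16

P(TtEEnnCc) = 1/16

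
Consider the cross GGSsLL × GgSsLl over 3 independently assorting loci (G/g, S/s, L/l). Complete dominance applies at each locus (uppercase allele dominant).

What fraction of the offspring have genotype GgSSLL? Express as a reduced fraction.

GGSsLL gametes: GSL×4, GsL×4
GgSsLl gametes: GSL×1, GSl×1, GsL×1, Gsl×1, gSL×1, gSl×1, gsL×1, gsl×1
GGSsLL×GgSsLl grid (8·8=64): GGSSLL=4 GGSSLl=4 GGSsLL=8 GGSsLl=8 GGssLL=4 GGssLl=4 GgSSLL=4 GgSSLl=4 GgSsLL=8 GgSsLl=8 GgssLL=4 GgssLl=4
GgSSLL hits 4/64; gcd=4; 4÷4/64÷4 = 1/16

P(GgSSLL) = 1/16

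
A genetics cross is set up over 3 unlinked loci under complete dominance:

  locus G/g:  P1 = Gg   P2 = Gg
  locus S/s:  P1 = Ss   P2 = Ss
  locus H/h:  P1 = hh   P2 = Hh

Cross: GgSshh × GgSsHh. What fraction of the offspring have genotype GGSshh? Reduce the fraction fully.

GgSshh gametes: GSh×2, Gsh×2, gSh×2, gsh×2
GgSsHh gametes: GSH×1, GSh×1, GsH×1, Gsh×1, gSH×1, gSh×1, gsH×1, gsh×1
GgSshh×GgSsHh grid (8·8=64): GGSSHh=2 GGSShh=2 GGSsHh=4 GGSshh=4 GGssHh=2 GGsshh=2 GgSSHh=4 GgSShh=4 GgSsHh=8 GgSshh=8 GgssHh=4 Ggsshh=4 ggSSHh=2 ggSShh=2 ggSsHh=4 ggSshh=4 ggssHh=2 ggsshh=2
GGSshh hits 4/64; gcd=4; 4÷4/64÷4 = 1/16

P(GGSshh) = 1/16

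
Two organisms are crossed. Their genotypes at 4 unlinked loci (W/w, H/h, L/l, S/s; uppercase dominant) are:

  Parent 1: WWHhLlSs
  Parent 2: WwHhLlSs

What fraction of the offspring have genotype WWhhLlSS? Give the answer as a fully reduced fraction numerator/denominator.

P(WWhhLlSS) = 1/64

WWHhLlSs gametes: WHLS×2, WHLs×2, WHlS×2, WHls×2, WhLS×2, WhLs×2, WhlS×2, Whls×2
WwHhLlSs gametes: WHLS×1, WHLs×1, WHlS×1, WHls×1, WhLS×1, WhLs×1, WhlS×1, Whls×1, wHLS×1, wHLs×1, wHlS×1, wHls×1, whLS×1, whLs×1, whlS×1, whls×1
WWHhLlSs×WwHhLlSs grid (16·16=256): WWHHLLSS=2 WWHHLLSs=4 WWHHLLss=2 WWHHLlSS=4 WWHHLlSs=8 WWHHLlss=4 WWHHllSS=2 WWHHllSs=4 WWHHllss=2 WWHhLLSS=4 WWHhLLSs=8 WWHhLLss=4 WWHhLlSS=8 WWHhLlSs=16 WWHhLlss=8 WWHhllSS=4 WWHhllSs=8 WWHhllss=4 WWhhLLSS=2 WWhhLLSs=4 WWhhLLss=2 WWhhLlSS=4 WWhhLlSs=8 WWhhLlss=4 WWhhllSS=2 WWhhllSs=4 WWhhllss=2 WwHHLLSS=2 WwHHLLSs=4 WwHHLLss=2 WwHHLlSS=4 WwHHLlSs=8 WwHHLlss=4 WwHHllSS=2 WwHHllSs=4 WwHHllss=2 WwHhLLSS=4 WwHhLLSs=8 WwHhLLss=4 WwHhLlSS=8 WwHhLlSs=16 WwHhLlss=8 WwHhllSS=4 WwHhllSs=8 WwHhllss=4 WwhhLLSS=2 WwhhLLSs=4 WwhhLLss=2 WwhhLlSS=4 WwhhLlSs=8 WwhhLlss=4 WwhhllSS=2 WwhhllSs=4 Wwhhllss=2
WWhhLlSS hits 4/256; gcd=4; 4÷4/256÷4 = 1/64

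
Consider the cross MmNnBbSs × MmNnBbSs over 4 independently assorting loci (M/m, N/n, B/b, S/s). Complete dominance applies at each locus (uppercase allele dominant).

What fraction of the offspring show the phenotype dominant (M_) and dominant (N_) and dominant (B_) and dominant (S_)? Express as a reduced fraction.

MmNnBbSs gametes: MNBS×1, MNBs×1, MNbS×1, MNbs×1, MnBS×1, MnBs×1, MnbS×1, Mnbs×1, mNBS×1, mNBs×1, mNbS×1, mNbs×1, mnBS×1, mnBs×1, mnbS×1, mnbs×1
MmNnBbSs gametes: MNBS×1, MNBs×1, MNbS×1, MNbs×1, MnBS×1, MnBs×1, MnbS×1, Mnbs×1, mNBS×1, mNBs×1, mNbS×1, mNbs×1, mnBS×1, mnBs×1, mnbS×1, mnbs×1
MmNnBbSs×MmNnBbSs grid (16·16=256): MMNNBBSS=1 MMNNBBSs=2 MMNNBBss=1 MMNNBbSS=2 MMNNBbSs=4 MMNNBbss=2 MMNNbbSS=1 MMNNbbSs=2 MMNNbbss=1 MMNnBBSS=2 MMNnBBSs=4 MMNnBBss=2 MMNnBbSS=4 MMNnBbSs=8 MMNnBbss=4 MMNnbbSS=2 MMNnbbSs=4 MMNnbbss=2 MMnnBBSS=1 MMnnBBSs=2 MMnnBBss=1 MMnnBbSS=2 MMnnBbSs=4 MMnnBbss=2 MMnnbbSS=1 MMnnbbSs=2 MMnnbbss=1 MmNNBBSS=2 MmNNBBSs=4 MmNNBBss=2 MmNNBbSS=4 MmNNBbSs=8 MmNNBbss=4 MmNNbbSS=2 MmNNbbSs=4 MmNNbbss=2 MmNnBBSS=4 MmNnBBSs=8 MmNnBBss=4 MmNnBbSS=8 MmNnBbSs=16 MmNnBbss=8 MmNnbbSS=4 MmNnbbSs=8 MmNnbbss=4 MmnnBBSS=2 MmnnBBSs=4 MmnnBBss=2 MmnnBbSS=4 MmnnBbSs=8 MmnnBbss=4 MmnnbbSS=2 MmnnbbSs=4 Mmnnbbss=2 mmNNBBSS=1 mmNNBBSs=2 mmNNBBss=1 mmNNBbSS=2 mmNNBbSs=4 mmNNBbss=2 mmNNbbSS=1 mmNNbbSs=2 mmNNbbss=1 mmNnBBSS=2 mmNnBBSs=4 mmNnBBss=2 mmNnBbSS=4 mmNnBbSs=8 mmNnBbss=4 mmNnbbSS=2 mmNnbbSs=4 mmNnbbss=2 mmnnBBSS=1 mmnnBBSs=2 mmnnBBss=1 mmnnBbSS=2 mmnnBbSs=4 mmnnBbss=2 mmnnbbSS=1 mmnnbbSs=2 mmnnbbss=1
M_ N_ B_ S_ hits 81/256; gcd=1; 81÷1/256÷1 = 81/256

P(M_ N_ B_ S_) = 81/256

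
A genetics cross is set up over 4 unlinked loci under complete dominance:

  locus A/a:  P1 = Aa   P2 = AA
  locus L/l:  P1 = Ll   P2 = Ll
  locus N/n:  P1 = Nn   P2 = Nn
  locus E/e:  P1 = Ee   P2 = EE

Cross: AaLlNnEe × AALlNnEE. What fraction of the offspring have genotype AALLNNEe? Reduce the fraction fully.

AaLlNnEe gametes: ALNE×1, ALNe×1, ALnE×1, ALne×1, AlNE×1, AlNe×1, AlnE×1, Alne×1, aLNE×1, aLNe×1, aLnE×1, aLne×1, alNE×1, alNe×1, alnE×1, alne×1
AALlNnEE gametes: ALNE×4, ALnE×4, AlNE×4, AlnE×4
AaLlNnEe×AALlNnEE grid (16·16=256): AALLNNEE=4 AALLNNEe=4 AALLNnEE=8 AALLNnEe=8 AALLnnEE=4 AALLnnEe=4 AALlNNEE=8 AALlNNEe=8 AALlNnEE=16 AALlNnEe=16 AALlnnEE=8 AALlnnEe=8 AAllNNEE=4 AAllNNEe=4 AAllNnEE=8 AAllNnEe=8 AAllnnEE=4 AAllnnEe=4 AaLLNNEE=4 AaLLNNEe=4 AaLLNnEE=8 AaLLNnEe=8 AaLLnnEE=4 AaLLnnEe=4 AaLlNNEE=8 AaLlNNEe=8 AaLlNnEE=16 AaLlNnEe=16 AaLlnnEE=8 AaLlnnEe=8 AallNNEE=4 AallNNEe=4 AallNnEE=8 AallNnEe=8 AallnnEE=4 AallnnEe=4
AALLNNEe hits 4/256; gcd=4; 4÷4/256÷4 = 1/64

P(AALLNNEe) = 1/64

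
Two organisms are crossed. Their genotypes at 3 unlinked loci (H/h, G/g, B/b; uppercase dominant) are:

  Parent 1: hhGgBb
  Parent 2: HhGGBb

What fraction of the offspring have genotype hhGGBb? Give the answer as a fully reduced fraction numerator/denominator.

hhGgBb gametes: hGB×2, hGb×2, hgB×2, hgb×2
HhGGBb gametes: HGB×2, HGb×2, hGB×2, hGb×2
hhGgBb×HhGGBb grid (8·8=64): HhGGBB=4 HhGGBb=8 HhGGbb=4 HhGgBB=4 HhGgBb=8 HhGgbb=4 hhGGBB=4 hhGGBb=8 hhGGbb=4 hhGgBB=4 hhGgBb=8 hhGgbb=4
hhGGBb hits 8/64; gcd=8; 8÷8/64÷8 = 1/8

P(hhGGBb) = 1/8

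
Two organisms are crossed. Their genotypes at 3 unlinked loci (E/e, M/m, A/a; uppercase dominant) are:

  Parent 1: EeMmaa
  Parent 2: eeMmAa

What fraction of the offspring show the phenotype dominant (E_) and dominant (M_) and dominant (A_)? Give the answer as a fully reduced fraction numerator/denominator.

P(E_ M_ A_) = 3/16

EeMmaa gametes: EMa×2, Ema×2, eMa×2, ema×2
eeMmAa gametes: eMA×2, eMa×2, emA×2, ema×2
EeMmaa×eeMmAa grid (8·8=64): EeMMAa=4 EeMMaa=4 EeMmAa=8 EeMmaa=8 EemmAa=4 Eemmaa=4 eeMMAa=4 eeMMaa=4 eeMmAa=8 eeMmaa=8 eemmAa=4 eemmaa=4
E_ M_ A_ hits 12/64; gcd=4; 12÷4/64÷4 = 3/16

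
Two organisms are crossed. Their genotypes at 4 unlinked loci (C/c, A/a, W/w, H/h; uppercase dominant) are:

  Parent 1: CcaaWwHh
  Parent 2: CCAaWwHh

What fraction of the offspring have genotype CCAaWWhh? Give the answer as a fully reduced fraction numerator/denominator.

CcaaWwHh gametes: CaWH×2, CaWh×2, CawH×2, Cawh×2, caWH×2, caWh×2, cawH×2, cawh×2
CCAaWwHh gametes: CAWH×2, CAWh×2, CAwH×2, CAwh×2, CaWH×2, CaWh×2, CawH×2, Cawh×2
CcaaWwHh×CCAaWwHh grid (16·16=256): CCAaWWHH=4 CCAaWWHh=8 CCAaWWhh=4 CCAaWwHH=8 CCAaWwHh=16 CCAaWwhh=8 CCAawwHH=4 CCAawwHh=8 CCAawwhh=4 CCaaWWHH=4 CCaaWWHh=8 CCaaWWhh=4 CCaaWwHH=8 CCaaWwHh=16 CCaaWwhh=8 CCaawwHH=4 CCaawwHh=8 CCaawwhh=4 CcAaWWHH=4 CcAaWWHh=8 CcAaWWhh=4 CcAaWwHH=8 CcAaWwHh=16 CcAaWwhh=8 CcAawwHH=4 CcAawwHh=8 CcAawwhh=4 CcaaWWHH=4 CcaaWWHh=8 CcaaWWhh=4 CcaaWwHH=8 CcaaWwHh=16 CcaaWwhh=8 CcaawwHH=4 CcaawwHh=8 Ccaawwhh=4
CCAaWWhh hits 4/256; gcd=4; 4÷4/256÷4 = 1/64

P(CCAaWWhh) = 1/64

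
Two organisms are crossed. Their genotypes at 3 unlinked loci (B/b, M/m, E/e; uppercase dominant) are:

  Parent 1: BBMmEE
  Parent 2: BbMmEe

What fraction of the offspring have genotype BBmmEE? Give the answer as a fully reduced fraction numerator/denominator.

P(BBmmEE) = 1/16

BBMmEE gametes: BME×4, BmE×4
BbMmEe gametes: BME×1, BMe×1, BmE×1, Bme×1, bME×1, bMe×1, bmE×1, bme×1
BBMmEE×BbMmEe grid (8·8=64): BBMMEE=4 BBMMEe=4 BBMmEE=8 BBMmEe=8 BBmmEE=4 BBmmEe=4 BbMMEE=4 BbMMEe=4 BbMmEE=8 BbMmEe=8 BbmmEE=4 BbmmEe=4
BBmmEE hits 4/64; gcd=4; 4÷4/64÷4 = 1/16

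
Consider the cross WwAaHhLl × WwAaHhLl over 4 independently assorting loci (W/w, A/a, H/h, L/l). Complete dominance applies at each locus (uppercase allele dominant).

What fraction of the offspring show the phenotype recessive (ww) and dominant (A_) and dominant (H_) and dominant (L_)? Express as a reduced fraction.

P(ww A_ H_ L_) = 27/256

WwAaHhLl gametes: WAHL×1, WAHl×1, WAhL×1, WAhl×1, WaHL×1, WaHl×1, WahL×1, Wahl×1, wAHL×1, wAHl×1, wAhL×1, wAhl×1, waHL×1, waHl×1, wahL×1, wahl×1
WwAaHhLl gametes: WAHL×1, WAHl×1, WAhL×1, WAhl×1, WaHL×1, WaHl×1, WahL×1, Wahl×1, wAHL×1, wAHl×1, wAhL×1, wAhl×1, waHL×1, waHl×1, wahL×1, wahl×1
WwAaHhLl×WwAaHhLl grid (16·16=256): WWAAHHLL=1 WWAAHHLl=2 WWAAHHll=1 WWAAHhLL=2 WWAAHhLl=4 WWAAHhll=2 WWAAhhLL=1 WWAAhhLl=2 WWAAhhll=1 WWAaHHLL=2 WWAaHHLl=4 WWAaHHll=2 WWAaHhLL=4 WWAaHhLl=8 WWAaHhll=4 WWAahhLL=2 WWAahhLl=4 WWAahhll=2 WWaaHHLL=1 WWaaHHLl=2 WWaaHHll=1 WWaaHhLL=2 WWaaHhLl=4 WWaaHhll=2 WWaahhLL=1 WWaahhLl=2 WWaahhll=1 WwAAHHLL=2 WwAAHHLl=4 WwAAHHll=2 WwAAHhLL=4 WwAAHhLl=8 WwAAHhll=4 WwAAhhLL=2 WwAAhhLl=4 WwAAhhll=2 WwAaHHLL=4 WwAaHHLl=8 WwAaHHll=4 WwAaHhLL=8 WwAaHhLl=16 WwAaHhll=8 WwAahhLL=4 WwAahhLl=8 WwAahhll=4 WwaaHHLL=2 WwaaHHLl=4 WwaaHHll=2 WwaaHhLL=4 WwaaHhLl=8 WwaaHhll=4 WwaahhLL=2 WwaahhLl=4 Wwaahhll=2 wwAAHHLL=1 wwAAHHLl=2 wwAAHHll=1 wwAAHhLL=2 wwAAHhLl=4 wwAAHhll=2 wwAAhhLL=1 wwAAhhLl=2 wwAAhhll=1 wwAaHHLL=2 wwAaHHLl=4 wwAaHHll=2 wwAaHhLL=4 wwAaHhLl=8 wwAaHhll=4 wwAahhLL=2 wwAahhLl=4 wwAahhll=2 wwaaHHLL=1 wwaaHHLl=2 wwaaHHll=1 wwaaHhLL=2 wwaaHhLl=4 wwaaHhll=2 wwaahhLL=1 wwaahhLl=2 wwaahhll=1
ww A_ H_ L_ hits 27/256; gcd=1; 27÷1/256÷1 = 27/256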